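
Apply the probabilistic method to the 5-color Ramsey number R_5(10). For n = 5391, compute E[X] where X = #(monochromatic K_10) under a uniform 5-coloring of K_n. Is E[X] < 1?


E[X] = C(5391, 10) · 5^{1 − 45} = 5666344714787188828795213697883 · 5^{−44} = 5666344714787188828795213697883/5684341886080801486968994140625.
As a reduced fraction: E[X] = 5666344714787188828795213697883/5684341886080801486968994140625 ≈ 0.9968.
Is E[X] < 1? YES.
Since E[X] < 1, there exists a 5-coloring of K_{5391} with no monochromatic K_10; hence R_5(10) > 5391.

E[X] = 5666344714787188828795213697883/5684341886080801486968994140625 ≈ 0.9968; E[X] < 1, so R_5(10) > 5391.


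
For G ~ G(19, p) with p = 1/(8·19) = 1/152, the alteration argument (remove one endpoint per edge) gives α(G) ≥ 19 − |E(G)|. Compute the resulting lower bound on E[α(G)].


E[|E(G)|] = C(19, 2)·p = 171 · (1/152) = 9/8.
E[α(G)] ≥ n − E[|E(G)|] = 19 − 9/8 = 143/8.
Numerically: ≈ 17.875.
(This is only a lower bound; the true E[α(G)] may be larger.)

E[α(G)] ≥ 143/8 ≈ 17.875.


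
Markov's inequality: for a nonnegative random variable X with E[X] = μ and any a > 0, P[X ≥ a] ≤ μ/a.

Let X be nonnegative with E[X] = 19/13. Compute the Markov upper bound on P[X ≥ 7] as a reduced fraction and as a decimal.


μ = E[X] = 19/13, a = 7.
Markov: P[X ≥ 7] ≤ μ/a = (19/13)/7 = 19/91.
Numerically: ≈ 0.209.
(Since a = 7 > μ = 1.462, the bound 19/91 is < 1 and informative.)

P[X ≥ 7] ≤ 19/91 ≈ 0.209.


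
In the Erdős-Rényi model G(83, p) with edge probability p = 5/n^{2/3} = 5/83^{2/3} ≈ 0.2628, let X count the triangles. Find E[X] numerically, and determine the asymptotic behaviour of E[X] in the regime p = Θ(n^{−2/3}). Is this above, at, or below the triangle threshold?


Number of potential triangles: C(83, 3) = 91881.
Each occurs with probability p³ ≈ (0.2628)³ ≈ 1.814487e-02.
By linearity: E[X] = C(83, 3)·p³ ≈ 91881 · 1.814487e-02 ≈ 1667.1687.
Since α = 2/3 < 1, p = c/n^{2/3} ≫ 1/n is above the triangle threshold p ~ 1/n. Asymptotically E[X] ~ (c³/6)·n^{3(1−α)} = (5³/6)·n^{1} → ∞; triangles are abundant w.h.p.

E[X] ≈ 1667.1687; in regime p = Θ(1/n^{2/3}) E[X] diverges (above the triangle threshold p ~ 1/n).


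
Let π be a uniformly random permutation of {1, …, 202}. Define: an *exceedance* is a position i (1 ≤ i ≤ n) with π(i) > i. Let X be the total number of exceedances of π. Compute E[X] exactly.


Write X = Σ_{i=1}^{202} X_i, where X_i = 1_{π(i) > i}.
For each fixed i, π(i) is uniform over {1, …, 202} (marginal of a uniform permutation), so P[π(i) > i] = (n − i)/n. Summing: Σ_{i=1}^{202} (n − i)/n = (0 + 1 + … + 201)/202 = 202(202 − 1)/(2·202) = (202 − 1)/2.
Hence E[X] = Σ_{i=1}^{202} (202 − i)/202 = 201/2 ≈ 100.500000.

E[X] = 201/2 = 100.500000.


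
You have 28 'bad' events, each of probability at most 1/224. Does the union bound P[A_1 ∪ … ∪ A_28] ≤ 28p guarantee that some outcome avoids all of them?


Union bound: P[∪_{i=1}^{28} A_i] ≤ Σ_i P[A_i] ≤ 28·p = 28·(1/224) = 1/8.
Numerically: 1/8 ≈ 0.125.
Is 1/8 < 1? YES.
Since P[∪ A_i] ≤ 1/8 < 1, the complement has P[∩ A_i^c] ≥ 1 − 1/8 = 7/8 > 0, so some outcome avoids every A_i.

28·p = 1/8 ≈ 0.125; existence CERTIFIED by the union bound.


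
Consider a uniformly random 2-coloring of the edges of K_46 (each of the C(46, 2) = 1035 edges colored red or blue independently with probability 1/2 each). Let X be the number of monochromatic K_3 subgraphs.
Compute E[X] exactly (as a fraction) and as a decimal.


Let X = Σ_S X_S over the C(46, 3) = 15180 subsets S of size 3, where X_S = 1 if the K_3 on S is monochromatic.
For a fixed S, the K_3 on S has C(3, 2) = 3 edges. P[all 3 edges red] = (1/2)^3, and likewise for blue, so P[monochromatic] = 2·(1/2)^3 = 2^{1 − 3} = 1/4.
By linearity: E[X] = C(46, 3) · 2^{1 − 3} = 15180 · 1/4 = 3795.
Numerically: E[X] ≈ 3795.000000.

E[X] = C(46,3)·2^(1−C(3,2)) = 3795 ≈ 3795.000000.


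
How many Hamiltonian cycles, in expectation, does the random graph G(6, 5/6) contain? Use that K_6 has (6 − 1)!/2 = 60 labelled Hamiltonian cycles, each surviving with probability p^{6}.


K_6 has (6 − 1)!/2 = 60 labelled Hamiltonian cycles.
For each such Hamiltonian cycle H, let X_H = 1 if all 6 edges of H are present in G. Then P[X_H = 1] = p^{6} = (5/6)^{6} = 15625/46656.
By linearity of expectation: E[X] = Σ_H E[X_H] = 60 · p^{6} = 60 · 15625/46656 = 78125/3888.
Numerically: E[X] ≈ 20.094.

E[X] = 60 · (5/6)^{6} = 78125/3888 ≈ 20.094.


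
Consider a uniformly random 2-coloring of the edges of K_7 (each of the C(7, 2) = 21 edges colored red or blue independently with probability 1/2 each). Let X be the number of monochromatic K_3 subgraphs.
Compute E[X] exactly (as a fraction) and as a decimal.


Let X = Σ_S X_S over the C(7, 3) = 35 subsets S of size 3, where X_S = 1 if the K_3 on S is monochromatic.
For a fixed S, the K_3 on S has C(3, 2) = 3 edges. P[all 3 edges red] = (1/2)^3, and likewise for blue, so P[monochromatic] = 2·(1/2)^3 = 2^{1 − 3} = 1/4.
By linearity: E[X] = C(7, 3) · 2^{1 − 3} = 35 · 1/4 = 35/4.
Numerically: E[X] ≈ 8.7500.

E[X] = C(7,3)·2^(1−C(3,2)) = 35/4 ≈ 8.7500.


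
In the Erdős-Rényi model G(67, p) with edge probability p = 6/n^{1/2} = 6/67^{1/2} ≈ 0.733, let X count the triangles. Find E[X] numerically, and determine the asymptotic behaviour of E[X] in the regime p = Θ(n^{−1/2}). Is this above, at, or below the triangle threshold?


Number of potential triangles: C(67, 3) = 47905.
Each occurs with probability p³ ≈ (0.733)³ ≈ 3.938597e-01.
By linearity: E[X] = C(67, 3)·p³ ≈ 47905 · 3.938597e-01 ≈ 18867.8490.
Since α = 1/2 < 1, p = c/n^{1/2} ≫ 1/n is above the triangle threshold p ~ 1/n. Asymptotically E[X] ~ (c³/6)·n^{3(1−α)} = (6³/6)·n^{1.5} → ∞; triangles are abundant w.h.p.

E[X] ≈ 18867.8490; in regime p = Θ(1/n^{1/2}) E[X] diverges (above the triangle threshold p ~ 1/n).


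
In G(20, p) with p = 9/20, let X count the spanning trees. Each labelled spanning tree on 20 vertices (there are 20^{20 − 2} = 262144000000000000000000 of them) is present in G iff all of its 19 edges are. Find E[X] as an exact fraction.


K_20 has 20^{20 − 2} = 262144000000000000000000 labelled spanning trees.
For each such spanning tree H, let X_H = 1 if all 19 edges of H are present in G. Then P[X_H = 1] = p^{19} = (9/20)^{19} = 1350851717672992089/5242880000000000000000000.
By linearity of expectation: E[X] = Σ_H E[X_H] = 262144000000000000000000 · p^{19} = 262144000000000000000000 · 1350851717672992089/5242880000000000000000000 = 1350851717672992089/20.
Numerically: E[X] ≈ 6.75e+16.

E[X] = 262144000000000000000000 · (9/20)^{19} = 1350851717672992089/20 ≈ 6.75e+16.


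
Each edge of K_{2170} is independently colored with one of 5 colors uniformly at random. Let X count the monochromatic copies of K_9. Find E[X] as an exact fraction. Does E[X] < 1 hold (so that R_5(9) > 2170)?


E[X] = C(2170, 9) · 5^{1 − 36} = 2891746779868845075610510 · 5^{−35} = 2891746779868845075610510/2910383045673370361328125.
As a reduced fraction: E[X] = 578349355973769015122102/582076609134674072265625 ≈ 0.99360.
Is E[X] < 1? YES.
Since E[X] < 1, there exists a 5-coloring of K_{2170} with no monochromatic K_9; hence R_5(9) > 2170.

E[X] = 578349355973769015122102/582076609134674072265625 ≈ 0.99360; E[X] < 1, so R_5(9) > 2170.


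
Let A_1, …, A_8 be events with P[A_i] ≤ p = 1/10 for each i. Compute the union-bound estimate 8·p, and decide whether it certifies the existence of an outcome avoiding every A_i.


Union bound: P[∪_{i=1}^{8} A_i] ≤ Σ_i P[A_i] ≤ 8·p = 8·(1/10) = 4/5.
Numerically: 4/5 ≈ 0.800000.
Is 4/5 < 1? YES.
Since P[∪ A_i] ≤ 4/5 < 1, the complement has P[∩ A_i^c] ≥ 1 − 4/5 = 1/5 > 0, so some outcome avoids every A_i.

8·p = 4/5 ≈ 0.800000; existence CERTIFIED by the union bound.


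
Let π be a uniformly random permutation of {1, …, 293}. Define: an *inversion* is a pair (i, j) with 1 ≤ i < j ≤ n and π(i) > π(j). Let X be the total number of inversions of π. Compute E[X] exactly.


Write X = Σ X_I over the C(293, 2) = 42778 pairs i < j, with X_I the indicator of one inversion.
There are 42778 indicators.
For each fixed pair i < j, the values π(i) and π(j) are two distinct elements of {1, …, 293} in uniformly random order; by symmetry P[π(i) > π(j)] = 1/2.
By linearity: E[X] = 42778 · (1/2) = C(293, 2) · (1/2) = 42778/2 = 21389 ≈ 21389.000000.

E[X] = 21389 = 21389.000000.


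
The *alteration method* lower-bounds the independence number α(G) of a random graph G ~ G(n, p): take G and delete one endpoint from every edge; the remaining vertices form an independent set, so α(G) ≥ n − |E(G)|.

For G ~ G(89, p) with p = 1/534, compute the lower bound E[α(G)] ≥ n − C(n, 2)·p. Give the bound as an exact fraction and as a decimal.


E[|E(G)|] = C(89, 2)·p = 3916 · (1/534) = 22/3.
E[α(G)] ≥ n − E[|E(G)|] = 89 − 22/3 = 245/3.
Numerically: ≈ 81.667.
(This is only a lower bound; the true E[α(G)] may be larger.)

E[α(G)] ≥ 245/3 ≈ 81.667.


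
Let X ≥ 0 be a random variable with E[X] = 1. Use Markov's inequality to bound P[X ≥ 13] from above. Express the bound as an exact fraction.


μ = E[X] = 1, a = 13.
Markov: P[X ≥ 13] ≤ μ/a = (1)/13 = 1/13.
Numerically: ≈ 0.0769.
(Since a = 13 > μ = 1.0000, the bound 1/13 is < 1 and informative.)

P[X ≥ 13] ≤ 1/13 ≈ 0.0769.


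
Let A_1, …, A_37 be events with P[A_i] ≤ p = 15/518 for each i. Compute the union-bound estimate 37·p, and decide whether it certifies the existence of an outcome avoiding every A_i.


Union bound: P[∪_{i=1}^{37} A_i] ≤ Σ_i P[A_i] ≤ 37·p = 37·(15/518) = 15/14.
Numerically: 15/14 ≈ 1.0714.
Is 15/14 < 1? NO.
Since the bound 15/14 is ≥ 1, the union bound is uninformative here; it does NOT by itself certify existence.

37·p = 15/14 ≈ 1.0714; existence NOT certified by the union bound.


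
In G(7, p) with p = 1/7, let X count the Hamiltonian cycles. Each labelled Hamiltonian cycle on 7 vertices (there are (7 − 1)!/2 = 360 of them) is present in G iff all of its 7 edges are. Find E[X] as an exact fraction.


K_7 has (7 − 1)!/2 = 360 labelled Hamiltonian cycles.
For each such Hamiltonian cycle H, let X_H = 1 if all 7 edges of H are present in G. Then P[X_H = 1] = p^{7} = (1/7)^{7} = 1/823543.
By linearity of expectation: E[X] = Σ_H E[X_H] = 360 · p^{7} = 360 · 1/823543 = 360/823543.
Numerically: E[X] ≈ 0.000437.

E[X] = 360 · (1/7)^{7} = 360/823543 ≈ 0.000437.


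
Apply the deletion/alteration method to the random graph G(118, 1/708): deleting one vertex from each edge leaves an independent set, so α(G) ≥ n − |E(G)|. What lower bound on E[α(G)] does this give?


E[|E(G)|] = C(118, 2)·p = 6903 · (1/708) = 39/4.
E[α(G)] ≥ n − E[|E(G)|] = 118 − 39/4 = 433/4.
Numerically: ≈ 108.250.
(This is only a lower bound; the true E[α(G)] may be larger.)

E[α(G)] ≥ 433/4 ≈ 108.250.


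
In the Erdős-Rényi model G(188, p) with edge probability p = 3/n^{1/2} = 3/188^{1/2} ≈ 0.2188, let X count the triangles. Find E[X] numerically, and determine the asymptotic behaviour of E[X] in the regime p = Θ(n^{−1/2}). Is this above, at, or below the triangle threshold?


Number of potential triangles: C(188, 3) = 1089836.
Each occurs with probability p³ ≈ (0.2188)³ ≈ 1.047435e-02.
By linearity: E[X] = C(188, 3)·p³ ≈ 1089836 · 1.047435e-02 ≈ 11415.3213.
Since α = 1/2 < 1, p = c/n^{1/2} ≫ 1/n is above the triangle threshold p ~ 1/n. Asymptotically E[X] ~ (c³/6)·n^{3(1−α)} = (3³/6)·n^{1.5} → ∞; triangles are abundant w.h.p.

E[X] ≈ 11415.3213; in regime p = Θ(1/n^{1/2}) E[X] diverges (above the triangle threshold p ~ 1/n).


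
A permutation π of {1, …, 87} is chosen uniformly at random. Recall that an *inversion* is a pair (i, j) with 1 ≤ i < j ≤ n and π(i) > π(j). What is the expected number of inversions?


Write X = Σ X_I over the C(87, 2) = 3741 pairs i < j, with X_I the indicator of one inversion.
There are 3741 indicators.
For each fixed pair i < j, the values π(i) and π(j) are two distinct elements of {1, …, 87} in uniformly random order; by symmetry P[π(i) > π(j)] = 1/2.
By linearity: E[X] = 3741 · (1/2) = C(87, 2) · (1/2) = 3741/2 = 3741/2 ≈ 1870.50000.

E[X] = 3741/2 = 1870.50000.


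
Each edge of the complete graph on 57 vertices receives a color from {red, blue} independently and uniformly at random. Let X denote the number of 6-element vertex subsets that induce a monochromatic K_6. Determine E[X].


Let X = Σ_S X_S over the C(57, 6) = 36288252 subsets S of size 6, where X_S = 1 if the K_6 on S is monochromatic.
For a fixed S, the K_6 on S has C(6, 2) = 15 edges. P[all 15 edges red] = (1/2)^15, and likewise for blue, so P[monochromatic] = 2·(1/2)^15 = 2^{1 − 15} = 1/16384.
By linearity of expectation: E[X] = C(57, 6) · 2^{1 − 15} = 36288252 · 1/16384 = 9072063/4096.
Numerically: E[X] ≈ 2214.859131.

E[X] = C(57,6)·2^(1−C(6,2)) = 9072063/4096 ≈ 2214.859131.


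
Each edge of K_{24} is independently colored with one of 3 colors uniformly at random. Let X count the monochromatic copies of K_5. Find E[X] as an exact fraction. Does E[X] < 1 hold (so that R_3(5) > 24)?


E[X] = C(24, 5) · 3^{1 − 10} = 42504 · 3^{−9} = 42504/19683.
As a reduced fraction: E[X] = 14168/6561 ≈ 2.1594269.
Is E[X] < 1? NO.
Since E[X] ≥ 1, the first-moment bound is inconclusive at n = 24; it does NOT by itself certify R_3(5) > 24.

E[X] = 14168/6561 ≈ 2.1594269; E[X] ≥ 1; first-moment method inconclusive here.


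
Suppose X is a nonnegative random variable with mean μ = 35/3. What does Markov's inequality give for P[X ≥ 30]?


μ = E[X] = 35/3, a = 30.
Markov: P[X ≥ 30] ≤ μ/a = (35/3)/30 = 7/18.
Numerically: ≈ 0.389.
(Since a = 30 > μ = 11.667, the bound 7/18 is < 1 and informative.)

P[X ≥ 30] ≤ 7/18 ≈ 0.389.


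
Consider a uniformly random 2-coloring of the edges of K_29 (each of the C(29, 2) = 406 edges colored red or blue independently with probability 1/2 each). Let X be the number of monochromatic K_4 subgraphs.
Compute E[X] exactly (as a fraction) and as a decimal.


Let X = Σ_S X_S over the C(29, 4) = 23751 subsets S of size 4, where X_S = 1 if the K_4 on S is monochromatic.
For a fixed S, the K_4 on S has C(4, 2) = 6 edges. P[all 6 edges red] = (1/2)^6, and likewise for blue, so P[monochromatic] = 2·(1/2)^6 = 2^{1 − 6} = 1/32.
By linearity of expectation: E[X] = C(29, 4) · 2^{1 − 6} = 23751 · 1/32 = 23751/32.
Numerically: E[X] ≈ 742.21875.

E[X] = C(29,4)·2^(1−C(4,2)) = 23751/32 ≈ 742.21875.


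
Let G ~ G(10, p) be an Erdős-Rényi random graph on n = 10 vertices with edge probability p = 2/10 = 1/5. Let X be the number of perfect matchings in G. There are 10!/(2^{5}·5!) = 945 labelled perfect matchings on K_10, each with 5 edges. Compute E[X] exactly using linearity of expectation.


K_10 has 10!/(2^{5}·5!) = 945 labelled perfect matchings.
For each such perfect matching H, let X_H = 1 if all 5 edges of H are present in G. Then P[X_H = 1] = p^{5} = (1/5)^{5} = 1/3125.
By linearity of expectation: E[X] = Σ_H E[X_H] = 945 · p^{5} = 945 · 1/3125 = 189/625.
Numerically: E[X] ≈ 0.302.

E[X] = 945 · (1/5)^{5} = 189/625 ≈ 0.302.


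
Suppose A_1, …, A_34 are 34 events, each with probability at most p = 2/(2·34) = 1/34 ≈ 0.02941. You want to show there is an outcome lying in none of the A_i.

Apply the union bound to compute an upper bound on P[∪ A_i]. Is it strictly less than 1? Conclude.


Union bound: P[∪_{i=1}^{34} A_i] ≤ Σ_i P[A_i] ≤ 34·p = 34·(1/34) = 1.
Numerically: 1 ≈ 1.00000.
Is 1 < 1? NO.
Since the bound 1 is ≥ 1, the union bound is uninformative here; it does NOT by itself certify existence.

34·p = 1 ≈ 1.00000; existence NOT certified by the union bound.


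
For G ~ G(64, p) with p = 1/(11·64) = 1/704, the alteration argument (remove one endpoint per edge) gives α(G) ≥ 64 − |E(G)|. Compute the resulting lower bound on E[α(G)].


E[|E(G)|] = C(64, 2)·p = 2016 · (1/704) = 63/22.
E[α(G)] ≥ n − E[|E(G)|] = 64 − 63/22 = 1345/22.
Numerically: ≈ 61.1364.
(This is only a lower bound; the true E[α(G)] may be larger.)

E[α(G)] ≥ 1345/22 ≈ 61.1364.


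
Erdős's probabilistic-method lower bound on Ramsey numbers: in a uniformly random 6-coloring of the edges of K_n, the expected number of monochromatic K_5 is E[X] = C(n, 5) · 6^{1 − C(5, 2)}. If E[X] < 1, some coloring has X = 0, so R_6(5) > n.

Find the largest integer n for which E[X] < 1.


We need C(n, 5) · 6^{1 − 10} < 1, i.e. C(n, 5) < 6^{10 − 1} = 10077696.
Check values of n near the boundary:
  n = 63: C(63, 5) = 7028847; 7028847 < 10077696? YES
  n = 64: C(64, 5) = 7624512; 7624512 < 10077696? YES
  n = 65: C(65, 5) = 8259888; 8259888 < 10077696? YES
  n = 66: C(66, 5) = 8936928; 8936928 < 10077696? YES
  n = 67: C(67, 5) = 9657648; 9657648 < 10077696? YES
  n = 68: C(68, 5) = 10424128; 10424128 < 10077696? NO
  n = 69: C(69, 5) = 11238513; 11238513 < 10077696? NO
The largest n with C(n, 5) < 10077696 is n = 67 (where E[X] = 67067/69984 ≈ 0.9583). Hence R_6(5) > 67, i.e. R_6(5) ≥ 68.

Largest n = 67; hence R_6(5) > 67.


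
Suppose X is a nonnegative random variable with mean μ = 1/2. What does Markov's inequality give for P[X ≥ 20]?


μ = E[X] = 1/2, a = 20.
Markov: P[X ≥ 20] ≤ μ/a = (1/2)/20 = 1/40.
Numerically: ≈ 0.025000.
(Since a = 20 > μ = 0.500000, the bound 1/40 is < 1 and informative.)

P[X ≥ 20] ≤ 1/40 ≈ 0.025000.


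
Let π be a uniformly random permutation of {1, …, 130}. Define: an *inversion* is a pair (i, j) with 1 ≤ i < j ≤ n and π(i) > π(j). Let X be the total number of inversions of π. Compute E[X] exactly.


Write X = Σ X_I over the C(130, 2) = 8385 pairs i < j, with X_I the indicator of one inversion.
There are 8385 indicators.
For each fixed pair i < j, the values π(i) and π(j) are two distinct elements of {1, …, 130} in uniformly random order; by symmetry P[π(i) > π(j)] = 1/2.
By linearity: E[X] = 8385 · (1/2) = C(130, 2) · (1/2) = 8385/2 = 8385/2 ≈ 4192.5000.

E[X] = 8385/2 = 4192.5000.


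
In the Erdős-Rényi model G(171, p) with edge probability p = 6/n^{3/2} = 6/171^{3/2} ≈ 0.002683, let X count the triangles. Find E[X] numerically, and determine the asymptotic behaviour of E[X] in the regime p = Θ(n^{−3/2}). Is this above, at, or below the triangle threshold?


Number of potential triangles: C(171, 3) = 818805.
Each occurs with probability p³ ≈ (0.002683)³ ≈ 1.931840e-08.
By linearity: E[X] = C(171, 3)·p³ ≈ 818805 · 1.931840e-08 ≈ 0.0158.
Since α = 3/2 > 1, p = c/n^{3/2} = o(1/n) is below the triangle threshold p ~ 1/n. Asymptotically E[X] ~ (c³/6)·n^{3(1−α)} = (6³/6)·n^{-1.5} → 0, so by Markov's inequality G has no triangles w.h.p.

E[X] ≈ 0.0158; in regime p = Θ(1/n^{3/2}) E[X] tends to 0 (below the triangle threshold p ~ 1/n).


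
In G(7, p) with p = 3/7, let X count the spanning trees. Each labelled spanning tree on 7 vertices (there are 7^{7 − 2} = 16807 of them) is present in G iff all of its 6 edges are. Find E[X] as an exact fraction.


K_7 has 7^{7 − 2} = 16807 labelled spanning trees.
For each such spanning tree H, let X_H = 1 if all 6 edges of H are present in G. Then P[X_H = 1] = p^{6} = (3/7)^{6} = 729/117649.
Summing the indicators: E[X] = Σ_H E[X_H] = 16807 · p^{6} = 16807 · 729/117649 = 729/7.
Numerically: E[X] ≈ 104.1.

E[X] = 16807 · (3/7)^{6} = 729/7 ≈ 104.1.


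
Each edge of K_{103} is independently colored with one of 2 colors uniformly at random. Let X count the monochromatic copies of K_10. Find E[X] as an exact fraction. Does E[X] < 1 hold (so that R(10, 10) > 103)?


E[X] = C(103, 10) · 2^{1 − 45} = 23591276125340 · 2^{−44} = 23591276125340/17592186044416.
As a reduced fraction: E[X] = 5897819031335/4398046511104 ≈ 1.3410.
Is E[X] < 1? NO.
Since E[X] ≥ 1, the first-moment bound is inconclusive at n = 103; it does NOT by itself certify R(10, 10) > 103.

E[X] = 5897819031335/4398046511104 ≈ 1.3410; E[X] ≥ 1; first-moment method inconclusive here.


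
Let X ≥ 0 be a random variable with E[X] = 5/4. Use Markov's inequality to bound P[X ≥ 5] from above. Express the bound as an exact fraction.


μ = E[X] = 5/4, a = 5.
Markov: P[X ≥ 5] ≤ μ/a = (5/4)/5 = 1/4.
Numerically: ≈ 0.25000.
(Since a = 5 > μ = 1.25000, the bound 1/4 is < 1 and informative.)

P[X ≥ 5] ≤ 1/4 ≈ 0.25000.


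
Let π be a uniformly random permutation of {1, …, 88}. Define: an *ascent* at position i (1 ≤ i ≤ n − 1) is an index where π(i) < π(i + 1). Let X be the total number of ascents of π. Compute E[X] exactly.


Write X = Σ X_I over i = 1, …, 87, with X_I the indicator of one ascent.
There are 87 indicators.
For each fixed i, the pair (π(i), π(i+1)) is a uniformly random ordered pair of distinct values from {1, …, 88}; by symmetry P[π(i) < π(i+1)] = 1/2.
By linearity: E[X] = 87 · (1/2) = (88 − 1) · (1/2) = 87/2 ≈ 43.500000.

E[X] = 87/2 = 43.500000.


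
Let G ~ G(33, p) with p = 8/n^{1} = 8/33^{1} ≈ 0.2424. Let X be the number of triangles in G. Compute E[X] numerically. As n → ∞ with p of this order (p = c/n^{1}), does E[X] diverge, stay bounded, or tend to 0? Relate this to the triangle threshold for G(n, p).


Number of potential triangles: C(33, 3) = 5456.
Each occurs with probability p³ ≈ (0.2424)³ ≈ 1.424715e-02.
By linearity: E[X] = C(33, 3)·p³ ≈ 5456 · 1.424715e-02 ≈ 77.7325.
Here α = 1, so p = 8/n is exactly at the triangle threshold p ~ 1/n. Asymptotically E[X] → c³/6 = 8³/6 = 256/3 ≈ 85.3333, a bounded constant. In this regime the triangle count is asymptotically Poisson(c³/6).

E[X] ≈ 77.7325; in regime p = Θ(1/n^{1}) E[X] stays bounded (at the triangle threshold p ~ 1/n).


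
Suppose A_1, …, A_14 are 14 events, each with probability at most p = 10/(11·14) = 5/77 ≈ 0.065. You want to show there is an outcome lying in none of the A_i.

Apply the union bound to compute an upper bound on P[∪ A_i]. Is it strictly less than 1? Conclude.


Union bound: P[∪_{i=1}^{14} A_i] ≤ Σ_i P[A_i] ≤ 14·p = 14·(5/77) = 10/11.
Numerically: 10/11 ≈ 0.909.
Is 10/11 < 1? YES.
Since P[∪ A_i] ≤ 10/11 < 1, the complement has P[∩ A_i^c] ≥ 1 − 10/11 = 1/11 > 0, so some outcome avoids every A_i.

14·p = 10/11 ≈ 0.909; existence CERTIFIED by the union bound.


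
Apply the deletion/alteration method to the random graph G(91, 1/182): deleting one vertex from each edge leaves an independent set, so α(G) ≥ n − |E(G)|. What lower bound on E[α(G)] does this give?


E[|E(G)|] = C(91, 2)·p = 4095 · (1/182) = 45/2.
E[α(G)] ≥ n − E[|E(G)|] = 91 − 45/2 = 137/2.
Numerically: ≈ 68.50000.
(This is only a lower bound; the true E[α(G)] may be larger.)

E[α(G)] ≥ 137/2 ≈ 68.50000.


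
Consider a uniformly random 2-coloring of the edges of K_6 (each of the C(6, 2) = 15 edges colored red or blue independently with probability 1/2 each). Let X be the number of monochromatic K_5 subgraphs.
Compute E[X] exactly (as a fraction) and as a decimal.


Let X = Σ_S X_S over the C(6, 5) = 6 subsets S of size 5, where X_S = 1 if the K_5 on S is monochromatic.
For a fixed S, the K_5 on S has C(5, 2) = 10 edges. P[all 10 edges red] = (1/2)^10, and likewise for blue, so P[monochromatic] = 2·(1/2)^10 = 2^{1 − 10} = 1/512.
By linearity of expectation: E[X] = C(6, 5) · 2^{1 − 10} = 6 · 1/512 = 3/256.
Numerically: E[X] ≈ 0.0117.

E[X] = C(6,5)·2^(1−C(5,2)) = 3/256 ≈ 0.0117.


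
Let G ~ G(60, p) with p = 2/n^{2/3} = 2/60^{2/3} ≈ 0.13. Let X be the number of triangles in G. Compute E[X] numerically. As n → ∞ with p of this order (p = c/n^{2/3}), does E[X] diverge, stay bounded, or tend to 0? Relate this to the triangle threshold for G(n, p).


Number of potential triangles: C(60, 3) = 34220.
Each occurs with probability p³ ≈ (0.13)³ ≈ 2.22222e-03.
By linearity: E[X] = C(60, 3)·p³ ≈ 34220 · 2.22222e-03 ≈ 76.044.
Since α = 2/3 < 1, p = c/n^{2/3} ≫ 1/n is above the triangle threshold p ~ 1/n. Asymptotically E[X] ~ (c³/6)·n^{3(1−α)} = (2³/6)·n^{1} → ∞; triangles are abundant w.h.p.

E[X] ≈ 76.044; in regime p = Θ(1/n^{2/3}) E[X] diverges (above the triangle threshold p ~ 1/n).


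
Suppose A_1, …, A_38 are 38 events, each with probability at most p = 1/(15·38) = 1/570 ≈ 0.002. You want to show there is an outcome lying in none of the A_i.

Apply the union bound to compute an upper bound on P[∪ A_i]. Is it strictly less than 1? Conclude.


Union bound: P[∪_{i=1}^{38} A_i] ≤ Σ_i P[A_i] ≤ 38·p = 38·(1/570) = 1/15.
Numerically: 1/15 ≈ 0.067.
Is 1/15 < 1? YES.
Since P[∪ A_i] ≤ 1/15 < 1, the complement has P[∩ A_i^c] ≥ 1 − 1/15 = 14/15 > 0, so some outcome avoids every A_i.

38·p = 1/15 ≈ 0.067; existence CERTIFIED by the union bound.


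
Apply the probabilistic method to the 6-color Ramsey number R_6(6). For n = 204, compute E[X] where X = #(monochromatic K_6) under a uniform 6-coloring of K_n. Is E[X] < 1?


E[X] = C(204, 6) · 6^{1 − 15} = 92944609660 · 6^{−14} = 92944609660/78364164096.
As a reduced fraction: E[X] = 23236152415/19591041024 ≈ 1.1860601.
Is E[X] < 1? NO.
Since E[X] ≥ 1, the first-moment bound is inconclusive at n = 204; it does NOT by itself certify R_6(6) > 204.

E[X] = 23236152415/19591041024 ≈ 1.1860601; E[X] ≥ 1; first-moment method inconclusive here.


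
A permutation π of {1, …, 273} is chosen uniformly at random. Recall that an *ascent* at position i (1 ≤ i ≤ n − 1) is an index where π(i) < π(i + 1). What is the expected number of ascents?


Write X = Σ X_I over i = 1, …, 272, with X_I the indicator of one ascent.
There are 272 indicators.
For each fixed i, the pair (π(i), π(i+1)) is a uniformly random ordered pair of distinct values from {1, …, 273}; by symmetry P[π(i) < π(i+1)] = 1/2.
By linearity: E[X] = 272 · (1/2) = (273 − 1) · (1/2) = 136 ≈ 136.00000.

E[X] = 136 = 136.00000.


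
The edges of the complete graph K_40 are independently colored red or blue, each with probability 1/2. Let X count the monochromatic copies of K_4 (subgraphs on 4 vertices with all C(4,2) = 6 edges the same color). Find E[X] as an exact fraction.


Let X = Σ_S X_S over the C(40, 4) = 91390 subsets S of size 4, where X_S = 1 if the K_4 on S is monochromatic.
For a fixed S, the K_4 on S has C(4, 2) = 6 edges. P[all 6 edges red] = (1/2)^6, and likewise for blue, so P[monochromatic] = 2·(1/2)^6 = 2^{1 − 6} = 1/32.
By linearity: E[X] = C(40, 4) · 2^{1 − 6} = 91390 · 1/32 = 45695/16.
Numerically: E[X] ≈ 2855.9375.

E[X] = C(40,4)·2^(1−C(4,2)) = 45695/16 ≈ 2855.9375.


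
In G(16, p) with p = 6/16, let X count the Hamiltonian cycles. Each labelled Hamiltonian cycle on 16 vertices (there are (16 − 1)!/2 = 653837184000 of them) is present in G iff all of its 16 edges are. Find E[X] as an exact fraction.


K_16 has (16 − 1)!/2 = 653837184000 labelled Hamiltonian cycles.
For each such Hamiltonian cycle H, let X_H = 1 if all 16 edges of H are present in G. Then P[X_H = 1] = p^{16} = (3/8)^{16} = 43046721/281474976710656.
By linearity: E[X] = Σ_H E[X_H] = 653837184000 · p^{16} = 653837184000 · 43046721/281474976710656 = 27485885585032875/274877906944.
Numerically: E[X] ≈ 1e+05.

E[X] = 653837184000 · (3/8)^{16} = 27485885585032875/274877906944 ≈ 1e+05.


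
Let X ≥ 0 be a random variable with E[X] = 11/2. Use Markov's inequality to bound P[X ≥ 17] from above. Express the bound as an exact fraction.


μ = E[X] = 11/2, a = 17.
Markov: P[X ≥ 17] ≤ μ/a = (11/2)/17 = 11/34.
Numerically: ≈ 0.32353.
(Since a = 17 > μ = 5.50000, the bound 11/34 is < 1 and informative.)

P[X ≥ 17] ≤ 11/34 ≈ 0.32353.


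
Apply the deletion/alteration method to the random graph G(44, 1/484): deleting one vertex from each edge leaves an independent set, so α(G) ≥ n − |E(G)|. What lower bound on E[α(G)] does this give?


E[|E(G)|] = C(44, 2)·p = 946 · (1/484) = 43/22.
E[α(G)] ≥ n − E[|E(G)|] = 44 − 43/22 = 925/22.
Numerically: ≈ 42.045455.
(This is only a lower bound; the true E[α(G)] may be larger.)

E[α(G)] ≥ 925/22 ≈ 42.045455.


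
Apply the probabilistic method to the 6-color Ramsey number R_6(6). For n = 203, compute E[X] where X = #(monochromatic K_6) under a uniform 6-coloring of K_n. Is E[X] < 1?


E[X] = C(203, 6) · 6^{1 − 15} = 90210944670 · 6^{−14} = 90210944670/78364164096.
As a reduced fraction: E[X] = 15035157445/13060694016 ≈ 1.151176.
Is E[X] < 1? NO.
Since E[X] ≥ 1, the first-moment bound is inconclusive at n = 203; it does NOT by itself certify R_6(6) > 203.

E[X] = 15035157445/13060694016 ≈ 1.151176; E[X] ≥ 1; first-moment method inconclusive here.


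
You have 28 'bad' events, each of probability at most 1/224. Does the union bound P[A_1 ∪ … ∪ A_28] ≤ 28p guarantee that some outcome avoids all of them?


Union bound: P[∪_{i=1}^{28} A_i] ≤ Σ_i P[A_i] ≤ 28·p = 28·(1/224) = 1/8.
Numerically: 1/8 ≈ 0.1250.
Is 1/8 < 1? YES.
Since P[∪ A_i] ≤ 1/8 < 1, the complement has P[∩ A_i^c] ≥ 1 − 1/8 = 7/8 > 0, so some outcome avoids every A_i.

28·p = 1/8 ≈ 0.1250; existence CERTIFIED by the union bound.


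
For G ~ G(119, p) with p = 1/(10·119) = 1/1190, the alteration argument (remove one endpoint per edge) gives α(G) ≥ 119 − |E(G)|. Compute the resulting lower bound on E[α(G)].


E[|E(G)|] = C(119, 2)·p = 7021 · (1/1190) = 59/10.
E[α(G)] ≥ n − E[|E(G)|] = 119 − 59/10 = 1131/10.
Numerically: ≈ 113.1000.
(This is only a lower bound; the true E[α(G)] may be larger.)

E[α(G)] ≥ 1131/10 ≈ 113.1000.


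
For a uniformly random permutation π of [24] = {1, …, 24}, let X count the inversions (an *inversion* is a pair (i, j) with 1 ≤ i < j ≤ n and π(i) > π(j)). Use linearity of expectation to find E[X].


Write X = Σ X_I over the C(24, 2) = 276 pairs i < j, with X_I the indicator of one inversion.
There are 276 indicators.
For each fixed pair i < j, the values π(i) and π(j) are two distinct elements of {1, …, 24} in uniformly random order; by symmetry P[π(i) > π(j)] = 1/2.
By linearity: E[X] = 276 · (1/2) = C(24, 2) · (1/2) = 276/2 = 138 ≈ 138.00000.

E[X] = 138 = 138.00000.


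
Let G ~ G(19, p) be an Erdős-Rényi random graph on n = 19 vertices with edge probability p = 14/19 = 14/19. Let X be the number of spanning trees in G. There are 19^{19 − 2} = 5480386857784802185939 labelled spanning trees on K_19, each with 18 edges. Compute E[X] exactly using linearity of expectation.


K_19 has 19^{19 − 2} = 5480386857784802185939 labelled spanning trees.
For each such spanning tree H, let X_H = 1 if all 18 edges of H are present in G. Then P[X_H = 1] = p^{18} = (14/19)^{18} = 426878854210636742656/104127350297911241532841.
By linearity: E[X] = Σ_H E[X_H] = 5480386857784802185939 · p^{18} = 5480386857784802185939 · 426878854210636742656/104127350297911241532841 = 426878854210636742656/19.
Numerically: E[X] ≈ 2.25e+19.

E[X] = 5480386857784802185939 · (14/19)^{18} = 426878854210636742656/19 ≈ 2.25e+19.


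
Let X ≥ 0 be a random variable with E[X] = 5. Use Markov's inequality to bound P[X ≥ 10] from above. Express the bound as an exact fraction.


μ = E[X] = 5, a = 10.
Markov: P[X ≥ 10] ≤ μ/a = (5)/10 = 1/2.
Numerically: ≈ 0.500000.
(Since a = 10 > μ = 5.000000, the bound 1/2 is < 1 and informative.)

P[X ≥ 10] ≤ 1/2 ≈ 0.500000.


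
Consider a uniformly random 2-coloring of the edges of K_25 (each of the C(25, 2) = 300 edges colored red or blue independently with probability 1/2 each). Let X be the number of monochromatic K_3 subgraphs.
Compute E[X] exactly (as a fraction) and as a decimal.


Let X = Σ_S X_S over the C(25, 3) = 2300 subsets S of size 3, where X_S = 1 if the K_3 on S is monochromatic.
For a fixed S, the K_3 on S has C(3, 2) = 3 edges. P[all 3 edges red] = (1/2)^3, and likewise for blue, so P[monochromatic] = 2·(1/2)^3 = 2^{1 − 3} = 1/4.
By linearity: E[X] = C(25, 3) · 2^{1 − 3} = 2300 · 1/4 = 575.
Numerically: E[X] ≈ 575.000000.

E[X] = C(25,3)·2^(1−C(3,2)) = 575 ≈ 575.000000.


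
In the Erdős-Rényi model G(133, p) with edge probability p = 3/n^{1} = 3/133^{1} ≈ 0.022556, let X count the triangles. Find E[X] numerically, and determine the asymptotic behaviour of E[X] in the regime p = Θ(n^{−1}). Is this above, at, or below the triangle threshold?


Number of potential triangles: C(133, 3) = 383306.
Each occurs with probability p³ ≈ (0.022556)³ ≈ 1.1476484e-05.
By linearity: E[X] = C(133, 3)·p³ ≈ 383306 · 1.1476484e-05 ≈ 4.39901.
Here α = 1, so p = 3/n is exactly at the triangle threshold p ~ 1/n. Asymptotically E[X] → c³/6 = 3³/6 = 9/2 ≈ 4.50000, a bounded constant. In this regime the triangle count is asymptotically Poisson(c³/6).

E[X] ≈ 4.39901; in regime p = Θ(1/n^{1}) E[X] stays bounded (at the triangle threshold p ~ 1/n).


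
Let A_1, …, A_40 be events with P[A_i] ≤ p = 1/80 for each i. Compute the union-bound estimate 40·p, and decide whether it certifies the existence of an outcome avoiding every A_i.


Union bound: P[∪_{i=1}^{40} A_i] ≤ Σ_i P[A_i] ≤ 40·p = 40·(1/80) = 1/2.
Numerically: 1/2 ≈ 0.500.
Is 1/2 < 1? YES.
Since P[∪ A_i] ≤ 1/2 < 1, the complement has P[∩ A_i^c] ≥ 1 − 1/2 = 1/2 > 0, so some outcome avoids every A_i.

40·p = 1/2 ≈ 0.500; existence CERTIFIED by the union bound.


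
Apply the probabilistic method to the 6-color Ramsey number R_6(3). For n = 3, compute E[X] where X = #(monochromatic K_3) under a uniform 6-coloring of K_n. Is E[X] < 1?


E[X] = C(3, 3) · 6^{1 − 3} = 1 · 6^{−2} = 1/36.
As a reduced fraction: E[X] = 1/36 ≈ 0.02778.
Is E[X] < 1? YES.
Since E[X] < 1, there exists a 6-coloring of K_{3} with no monochromatic K_3; hence R_6(3) > 3.

E[X] = 1/36 ≈ 0.02778; E[X] < 1, so R_6(3) > 3.


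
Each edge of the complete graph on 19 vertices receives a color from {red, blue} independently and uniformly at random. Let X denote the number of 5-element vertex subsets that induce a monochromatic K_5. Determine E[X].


Let X = Σ_S X_S over the C(19, 5) = 11628 subsets S of size 5, where X_S = 1 if the K_5 on S is monochromatic.
For a fixed S, the K_5 on S has C(5, 2) = 10 edges. P[all 10 edges red] = (1/2)^10, and likewise for blue, so P[monochromatic] = 2·(1/2)^10 = 2^{1 − 10} = 1/512.
By linearity of expectation: E[X] = C(19, 5) · 2^{1 − 10} = 11628 · 1/512 = 2907/128.
Numerically: E[X] ≈ 22.710938.

E[X] = C(19,5)·2^(1−C(5,2)) = 2907/128 ≈ 22.710938.


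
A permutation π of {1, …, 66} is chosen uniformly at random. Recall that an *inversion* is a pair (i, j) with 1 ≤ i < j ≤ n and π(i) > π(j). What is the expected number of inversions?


Write X = Σ X_I over the C(66, 2) = 2145 pairs i < j, with X_I the indicator of one inversion.
There are 2145 indicators.
For each fixed pair i < j, the values π(i) and π(j) are two distinct elements of {1, …, 66} in uniformly random order; by symmetry P[π(i) > π(j)] = 1/2.
By linearity: E[X] = 2145 · (1/2) = C(66, 2) · (1/2) = 2145/2 = 2145/2 ≈ 1072.50000.

E[X] = 2145/2 = 1072.50000.


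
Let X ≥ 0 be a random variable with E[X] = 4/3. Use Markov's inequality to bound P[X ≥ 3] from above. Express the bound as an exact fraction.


μ = E[X] = 4/3, a = 3.
Markov: P[X ≥ 3] ≤ μ/a = (4/3)/3 = 4/9.
Numerically: ≈ 0.44444.
(Since a = 3 > μ = 1.33333, the bound 4/9 is < 1 and informative.)

P[X ≥ 3] ≤ 4/9 ≈ 0.44444.


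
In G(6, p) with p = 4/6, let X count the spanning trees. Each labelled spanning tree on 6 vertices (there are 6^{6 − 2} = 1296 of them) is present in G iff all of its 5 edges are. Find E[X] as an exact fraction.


K_6 has 6^{6 − 2} = 1296 labelled spanning trees.
For each such spanning tree H, let X_H = 1 if all 5 edges of H are present in G. Then P[X_H = 1] = p^{5} = (2/3)^{5} = 32/243.
By linearity: E[X] = Σ_H E[X_H] = 1296 · p^{5} = 1296 · 32/243 = 512/3.
Numerically: E[X] ≈ 171.

E[X] = 1296 · (2/3)^{5} = 512/3 ≈ 171.


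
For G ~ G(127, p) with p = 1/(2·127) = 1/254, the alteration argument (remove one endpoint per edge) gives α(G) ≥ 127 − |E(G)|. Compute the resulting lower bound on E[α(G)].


E[|E(G)|] = C(127, 2)·p = 8001 · (1/254) = 63/2.
E[α(G)] ≥ n − E[|E(G)|] = 127 − 63/2 = 191/2.
Numerically: ≈ 95.5000.
(This is only a lower bound; the true E[α(G)] may be larger.)

E[α(G)] ≥ 191/2 ≈ 95.5000.


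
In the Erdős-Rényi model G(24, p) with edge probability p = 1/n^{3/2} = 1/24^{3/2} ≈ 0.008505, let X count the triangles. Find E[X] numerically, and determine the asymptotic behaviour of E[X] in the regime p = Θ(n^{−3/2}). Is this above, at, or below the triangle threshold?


Number of potential triangles: C(24, 3) = 2024.
Each occurs with probability p³ ≈ (0.008505)³ ≈ 6.152469e-07.
By linearity: E[X] = C(24, 3)·p³ ≈ 2024 · 6.152469e-07 ≈ 0.0012.
Since α = 3/2 > 1, p = c/n^{3/2} = o(1/n) is below the triangle threshold p ~ 1/n. Asymptotically E[X] ~ (c³/6)·n^{3(1−α)} = (1³/6)·n^{-1.5} → 0, so by Markov's inequality G has no triangles w.h.p.

E[X] ≈ 0.0012; in regime p = Θ(1/n^{3/2}) E[X] tends to 0 (below the triangle threshold p ~ 1/n).


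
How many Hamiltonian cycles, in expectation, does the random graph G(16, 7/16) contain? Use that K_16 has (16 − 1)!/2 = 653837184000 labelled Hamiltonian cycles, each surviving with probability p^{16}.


K_16 has (16 − 1)!/2 = 653837184000 labelled Hamiltonian cycles.
For each such Hamiltonian cycle H, let X_H = 1 if all 16 edges of H are present in G. Then P[X_H = 1] = p^{16} = (7/16)^{16} = 33232930569601/18446744073709551616.
By linearity: E[X] = Σ_H E[X_H] = 653837184000 · p^{16} = 653837184000 · 33232930569601/18446744073709551616 = 21219654042671322112875/18014398509481984.
Numerically: E[X] ≈ 1.1779e+06.

E[X] = 653837184000 · (7/16)^{16} = 21219654042671322112875/18014398509481984 ≈ 1.1779e+06.


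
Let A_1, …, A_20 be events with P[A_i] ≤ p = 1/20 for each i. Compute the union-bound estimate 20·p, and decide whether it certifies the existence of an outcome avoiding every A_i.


Union bound: P[∪_{i=1}^{20} A_i] ≤ Σ_i P[A_i] ≤ 20·p = 20·(1/20) = 1.
Numerically: 1 ≈ 1.0000000.
Is 1 < 1? NO.
Since the bound 1 is ≥ 1, the union bound is uninformative here; it does NOT by itself certify existence.

20·p = 1 ≈ 1.0000000; existence NOT certified by the union bound.


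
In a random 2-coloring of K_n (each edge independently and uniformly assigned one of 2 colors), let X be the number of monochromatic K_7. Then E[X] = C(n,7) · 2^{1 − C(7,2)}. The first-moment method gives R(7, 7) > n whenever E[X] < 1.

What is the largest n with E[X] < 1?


We need C(n, 7) · 2^{1 − 21} < 1, i.e. C(n, 7) < 2^{21 − 1} = 1048576.
Check values of n near the boundary:
  n = 26: C(26, 7) = 657800; 657800 < 1048576? YES
  n = 27: C(27, 7) = 888030; 888030 < 1048576? YES
  n = 28: C(28, 7) = 1184040; 1184040 < 1048576? NO
  n = 29: C(29, 7) = 1560780; 1560780 < 1048576? NO
  n = 30: C(30, 7) = 2035800; 2035800 < 1048576? NO
The largest n with C(n, 7) < 1048576 is n = 27 (where E[X] = 444015/524288 ≈ 0.84689). Hence R(7, 7) > 27, i.e. R(7, 7) ≥ 28.

Largest n = 27; hence R(7, 7) > 27.


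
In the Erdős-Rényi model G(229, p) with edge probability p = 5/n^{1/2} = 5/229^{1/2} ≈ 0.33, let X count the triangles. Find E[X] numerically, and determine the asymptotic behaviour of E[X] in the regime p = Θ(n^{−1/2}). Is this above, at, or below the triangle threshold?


Number of potential triangles: C(229, 3) = 1975354.
Each occurs with probability p³ ≈ (0.33)³ ≈ 3.60709e-02.
By linearity: E[X] = C(229, 3)·p³ ≈ 1975354 · 3.60709e-02 ≈ 71252.766.
Since α = 1/2 < 1, p = c/n^{1/2} ≫ 1/n is above the triangle threshold p ~ 1/n. Asymptotically E[X] ~ (c³/6)·n^{3(1−α)} = (5³/6)·n^{1.5} → ∞; triangles are abundant w.h.p.

E[X] ≈ 71252.766; in regime p = Θ(1/n^{1/2}) E[X] diverges (above the triangle threshold p ~ 1/n).
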